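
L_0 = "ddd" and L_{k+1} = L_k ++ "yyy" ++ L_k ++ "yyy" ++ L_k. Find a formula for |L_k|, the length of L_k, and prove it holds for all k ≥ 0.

Claim: |L_k| = 6·3^k − 3.

Base case: |L_0| = 3, and 6·3^0 − 3 = 3.
Assume |L_m| = 6·3^m − 3.
Then |L_{m+1}| = 3|L_m| + 6 = 3(6·3^m − 3) + 6 = 6·3^{m+1} − 9 + 6 = 6·3^{m+1} − 3.
Hence |L_k| = 6·3^k − 3 for every k ≥ 0, by induction.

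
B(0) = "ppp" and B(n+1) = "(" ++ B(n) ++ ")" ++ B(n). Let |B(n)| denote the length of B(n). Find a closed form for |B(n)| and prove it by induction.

Claim: |B(n)| = 5·2^n − 2.

Base case: |B(0)| = 3, and 5·2^0 − 2 = 3.
Assume |B(r)| = 5·2^r − 2.
Then |B(r+1)| = 1 + |B(r)| + 1 + |B(r)| = 2|B(r)| + 2 = 2(5·2^r − 2) + 2 = 5·2^{r+1} − 4 + 2 = 5·2^{r+1} − 2.
This completes the inductive step, so |B(n)| = 5·2^n − 2 for all n ≥ 0.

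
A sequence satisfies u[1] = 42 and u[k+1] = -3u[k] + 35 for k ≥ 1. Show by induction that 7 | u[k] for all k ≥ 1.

Base case: u[1] = 42 = 7·6, so 7 | u[1].
Assume 7 | u[j], so u[j] = 7t for some integer t.
Then u[j+1] = -3u[j] + 35 = -3·(7t) + 35 = 7(-3t + 5), so 7 | u[j+1].
So the property holds for j+1, and by induction 7 | u[k] for all k ≥ 1.

7 | u[k]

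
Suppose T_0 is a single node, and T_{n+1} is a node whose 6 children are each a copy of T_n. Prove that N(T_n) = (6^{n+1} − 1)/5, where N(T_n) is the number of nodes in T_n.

Base case: N(T_0) = 1, and (6^{0+1} − 1)/5 = 1.
Assume N(T_k) = (6^{k+1} − 1)/5.
Then N(T_{k+1}) = 1 + 6N(T_k) = 1 + 6·(6^{k+1} − 1)/5 = 1 + (6^{k+2} − 6)/5 = (5 + 6^{k+2} − 6)/5 = (6^{k+2} − 1)/5.
So the formula holds for k+1, and by induction N(T_n) = (6^{n+1} − 1)/5 for all n ≥ 0.

N(T_n) = (6^{n+1} − 1)/5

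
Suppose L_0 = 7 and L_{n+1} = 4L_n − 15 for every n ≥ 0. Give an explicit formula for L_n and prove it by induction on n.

Claim: L_n = 2·4^n + 5.

Base case: L_0 = 7, and 2·4^0 + 5 = 2 + 5 = 7.
Assume L_r = 2·4^r + 5 for some r ≥ 0.
Then L_{r+1} = 4L_r − 15 = 4·(2·4^r + 5) − 15 = 8·4^r + 20 − 15 = 2·4^{r+1} + 5.
Hence L_n = 2·4^n + 5 for every n ≥ 0, by induction.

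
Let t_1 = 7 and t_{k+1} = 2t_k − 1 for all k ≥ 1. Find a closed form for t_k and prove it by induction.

Claim: t_k = 3·2^k + 1.

Base case: t_1 = 7, and 3·2^1 + 1 = 6 + 1 = 7.
Assume t_r = 3·2^r + 1 for some r ≥ 1.
Then t_{r+1} = 2t_r − 1 = 2·(3·2^r + 1) − 1 = 6·2^r + 2 − 1 = 3·2^{r+1} + 1.
By induction, t_k = 3·2^k + 1 for all k ≥ 1.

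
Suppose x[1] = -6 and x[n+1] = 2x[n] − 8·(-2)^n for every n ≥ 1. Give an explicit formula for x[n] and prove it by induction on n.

Claim: x[n] = -2^n + 2·(-2)^n.

Base case: x[1] = -6, and -2^1 + 2·(-2)^1 = -2 − 4 = -6.
Assume x[r] = -2^r + 2·(-2)^r for some r ≥ 1.
Then x[r+1] = 2x[r] − 8·(-2)^r = 2·(-2^r + 2·(-2)^r) − 8·(-2)^r = -2^{r+1} + 4·(-2)^r − 8·(-2)^r = -2^{r+1} − 4·(-2)^r = -2^{r+1} + 2·(-2)^{r+1}.
By induction, x[n] = -2^n + 2·(-2)^n for all n ≥ 1.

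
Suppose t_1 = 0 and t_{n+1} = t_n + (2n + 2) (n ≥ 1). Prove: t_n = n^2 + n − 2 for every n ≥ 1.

Base case: t_1 = 0, and 1^2 + 1 − 2 = 0.
Assume t_j = j^2 + j − 2.
Then t_{j+1} = t_j + (2j + 2) = (j^2 + j − 2) + (2j + 2) = j^2 + 3j,
and (j+1)^2 + (j+1) − 2 = j^2 + 3j.
This completes the inductive step, so t_n = n^2 + n − 2 for all n ≥ 1.

t_n = n^2 + n − 2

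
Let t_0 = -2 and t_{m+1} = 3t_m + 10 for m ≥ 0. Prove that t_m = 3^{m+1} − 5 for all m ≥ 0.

Base case: t_0 = -2, and 3^{0+1} − 5 = 3 − 5 = -2.
Assume t_r = 3^{r+1} − 5 for some r ≥ 0.
Then t_{r+1} = 3t_r + 10 = 3·(3^{r+1} − 5) + 10 = 3^{r+2} − 15 + 10 = 3^{r+2} − 5.
This completes the inductive step, so t_m = 3^{m+1} − 5 for all m ≥ 0.

t_m = 3^{m+1} − 5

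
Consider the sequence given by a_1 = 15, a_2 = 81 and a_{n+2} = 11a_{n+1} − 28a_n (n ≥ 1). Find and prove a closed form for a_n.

Claim: a_n = 7^n + 2·4^n.

Base cases: a_1 = 15 and 7^1 + 2·4^1 = 15; a_2 = 81 and 7^2 + 2·4^2 = 81.
Assume a_j = 7^j + 2·4^j for all 1 ≤ j ≤ m, where m ≥ 2.
Then a_{m+1} = 11a_m − 28a_{m−1} = 11·(7^m + 2·4^m) − 28·(7^{m−1} + 2·4^{m−1}) = (11·7 − 28)7^{m−1} + 2·(11·4 − 28)4^{m−1} = 49·7^{m−1} + 32·4^{m−1} = 7^{m+1} + 2·4^{m+1}.
This completes the inductive step, so a_n = 7^n + 2·4^n for all n ≥ 1.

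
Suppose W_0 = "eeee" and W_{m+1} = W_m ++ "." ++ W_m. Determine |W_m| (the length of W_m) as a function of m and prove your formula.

Claim: |W_m| = 5·2^m − 1.

Base case: |W_0| = 4, and 5·2^0 − 1 = 4.
Assume |W_r| = 5·2^r − 1.
Then |W_{r+1}| = |W_r| + 1 + |W_r| = 2|W_r| + 1 = 2(5·2^r − 1) + 1 = 5·2^{r+1} − 2 + 1 = 5·2^{r+1} − 1.
Hence |W_m| = 5·2^m − 1 for every m ≥ 0, by induction.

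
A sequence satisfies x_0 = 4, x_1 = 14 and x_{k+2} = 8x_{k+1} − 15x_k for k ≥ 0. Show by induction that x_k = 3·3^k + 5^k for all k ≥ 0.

Base cases: x_0 = 4 and 3·3^0 + 5^0 = 4; x_1 = 14 and 3·3^1 + 5^1 = 14.
Assume x_j = 3·3^j + 5^j for all 0 ≤ j ≤ r, where r ≥ 1.
Then x_{r+1} = 8x_r − 15x_{r−1} = 8·(3·3^r + 5^r) − 15·(3·3^{r−1} + 5^{r−1}) = 3·(8·3 − 15)3^{r−1} + (8·5 − 15)5^{r−1} = 27·3^{r−1} + 25·5^{r−1} = 3·3^{r+1} + 5^{r+1}.
This completes the inductive step, so x_k = 3·3^k + 5^k for all k ≥ 0.

x_k = 3·3^k + 5^k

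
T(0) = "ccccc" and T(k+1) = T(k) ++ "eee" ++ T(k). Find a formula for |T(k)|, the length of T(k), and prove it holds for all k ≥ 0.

Claim: |T(k)| = 2^{k+3} − 3.

Base case: |T(0)| = 5, and 2^{0+3} − 3 = 5.
Assume |T(j)| = 2^{j+3} − 3.
Then |T(j+1)| = |T(j)| + 3 + |T(j)| = 2|T(j)| + 3 = 2(2^{j+3} − 3) + 3 = 2^{j+1+3} − 6 + 3 = 2^{j+1+3} − 3.
This completes the inductive step, so |T(k)| = 2^{k+3} − 3 for all k ≥ 0.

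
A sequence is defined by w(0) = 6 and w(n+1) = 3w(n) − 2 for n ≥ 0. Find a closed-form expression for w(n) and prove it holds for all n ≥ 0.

Claim: w(n) = 5·3^n + 1.

Base case: w(0) = 6, and 5·3^0 + 1 = 5 + 1 = 6.
Assume w(r) = 5·3^r + 1 for some r ≥ 0.
Then w(r+1) = 3w(r) − 2 = 3·(5·3^r + 1) − 2 = 15·3^r + 3 − 2 = 5·3^{r+1} + 1.
By induction, w(n) = 5·3^n + 1 for all n ≥ 0.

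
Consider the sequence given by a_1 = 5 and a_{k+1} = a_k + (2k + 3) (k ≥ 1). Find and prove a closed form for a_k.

Claim: a_k = k^2 + 2k + 2.

Base case: a_1 = 5, and 1^2 + 2·1 + 2 = 5.
Assume a_m = m^2 + 2m + 2.
Then a_{m+1} = a_m + (2m + 3) = (m^2 + 2m + 2) + (2m + 3) = m^2 + 4m + 5,
and (m+1)^2 + 2·(m+1) + 2 = m^2 + 4m + 5.
By induction, a_k = k^2 + 2k + 2 for all k ≥ 1.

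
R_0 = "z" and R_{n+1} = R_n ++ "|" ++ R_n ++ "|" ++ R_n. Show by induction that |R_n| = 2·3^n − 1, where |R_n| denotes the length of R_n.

Base case: |R_0| = 1, and 2·3^0 − 1 = 1.
Assume |R_k| = 2·3^k − 1.
Then |R_{k+1}| = 3|R_k| + 2 = 3(2·3^k − 1) + 2 = 2·3^{k+1} − 3 + 2 = 2·3^{k+1} − 1.
Hence |R_n| = 2·3^n − 1 for every n ≥ 0, by induction.

|R_n| = 2·3^n − 1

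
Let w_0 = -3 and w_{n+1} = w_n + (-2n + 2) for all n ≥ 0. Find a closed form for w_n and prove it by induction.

Claim: w_n = -n^2 + 3n − 3.

Base case: w_0 = -3, and -0^2 + 3·0 − 3 = -3.
Assume w_k = -k^2 + 3k − 3.
Then w_{k+1} = w_k + (-2k + 2) = (-k^2 + 3k − 3) + (-2k + 2) = -k^2 + k − 1,
and -(k+1)^2 + 3·(k+1) − 3 = -k^2 + k − 1.
This completes the inductive step, so w_n = -n^2 + 3n − 3 for all n ≥ 0.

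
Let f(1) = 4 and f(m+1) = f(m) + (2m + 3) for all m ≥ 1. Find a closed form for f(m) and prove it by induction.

Claim: f(m) = m^2 + 2m + 1.

Base case: f(1) = 4, and 1^2 + 2·1 + 1 = 4.
Assume f(k) = k^2 + 2k + 1.
Then f(k+1) = f(k) + (2k + 3) = (k^2 + 2k + 1) + (2k + 3) = k^2 + 4k + 4,
and (k+1)^2 + 2·(k+1) + 1 = k^2 + 4k + 4.
By induction, f(m) = m^2 + 2m + 1 for all m ≥ 1.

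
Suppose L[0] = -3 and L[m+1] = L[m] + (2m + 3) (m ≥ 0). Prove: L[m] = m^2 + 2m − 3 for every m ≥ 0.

Base case: L[0] = -3, and 0^2 + 2·0 − 3 = -3.
Assume L[k] = k^2 + 2k − 3.
Then L[k+1] = L[k] + (2k + 3) = (k^2 + 2k − 3) + (2k + 3) = k^2 + 4k,
and (k+1)^2 + 2·(k+1) − 3 = k^2 + 4k.
Hence L[m] = m^2 + 2m − 3 for every m ≥ 0, by induction.

L[m] = m^2 + 2m − 3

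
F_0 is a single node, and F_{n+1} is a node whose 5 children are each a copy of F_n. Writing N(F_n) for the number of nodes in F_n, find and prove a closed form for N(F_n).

Claim: N(F_n) = (5^{n+1} − 1)/4.

Base case: N(F_0) = 1, and (5^{0+1} − 1)/4 = 1.
Assume N(F_j) = (5^{j+1} − 1)/4.
Then N(F_{j+1}) = 1 + 5N(F_j) = 1 + 5·(5^{j+1} − 1)/4 = 1 + (5^{j+2} − 5)/4 = (4 + 5^{j+2} − 5)/4 = (5^{j+2} − 1)/4.
By induction, N(F_n) = (5^{n+1} − 1)/4 for all n ≥ 0.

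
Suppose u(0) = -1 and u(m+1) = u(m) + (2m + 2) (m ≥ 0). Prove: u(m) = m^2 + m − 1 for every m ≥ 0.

Base case: u(0) = -1, and 0^2 + 0 − 1 = -1.
Assume u(j) = j^2 + j − 1.
Then u(j+1) = u(j) + (2j + 2) = (j^2 + j − 1) + (2j + 2) = j^2 + 3j + 1,
and (j+1)^2 + (j+1) − 1 = j^2 + 3j + 1.
By induction, u(m) = m^2 + m − 1 for all m ≥ 0.

u(m) = m^2 + m − 1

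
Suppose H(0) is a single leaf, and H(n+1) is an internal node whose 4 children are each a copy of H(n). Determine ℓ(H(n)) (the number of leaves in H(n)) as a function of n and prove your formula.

Claim: ℓ(H(n)) = 4^n.

Base case: ℓ(H(0)) = 1, and 4^0 = 1.
Assume ℓ(H(j)) = 4^j.
Then ℓ(H(j+1)) = 4·ℓ(H(j)) = 4·4^j = 4^{j+1}.
So the formula holds for j+1, and by induction ℓ(H(n)) = 4^n for all n ≥ 0.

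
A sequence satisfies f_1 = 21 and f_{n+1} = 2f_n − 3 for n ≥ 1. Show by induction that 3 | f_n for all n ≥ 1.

Base case: f_1 = 21 = 3·7, so 3 | f_1.
Assume 3 | f_j, so f_j = 3t for some integer t.
Then f_{j+1} = 2f_j − 3 = 2·(3t) − 3 = 3(2t − 1), so 3 | f_{j+1}.
By induction, 3 | f_n for all n ≥ 1.

3 | f_n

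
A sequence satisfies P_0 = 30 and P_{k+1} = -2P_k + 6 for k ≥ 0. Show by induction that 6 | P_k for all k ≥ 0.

Base case: P_0 = 30 = 6·5, so 6 | P_0.
Assume 6 | P_m, so P_m = 6t for some integer t.
Then P_{m+1} = -2P_m + 6 = -2·(6t) + 6 = 6(-2t + 1), so 6 | P_{m+1}.
This completes the inductive step, so 6 | P_k for all k ≥ 0.

6 | P_k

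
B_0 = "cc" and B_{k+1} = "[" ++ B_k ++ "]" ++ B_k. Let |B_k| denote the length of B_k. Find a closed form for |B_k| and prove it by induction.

Claim: |B_k| = 2^{k+2} − 2.

Base case: |B_0| = 2, and 2^{0+2} − 2 = 2.
Assume |B_j| = 2^{j+2} − 2.
Then |B_{j+1}| = 1 + |B_j| + 1 + |B_j| = 2|B_j| + 2 = 2(2^{j+2} − 2) + 2 = 2^{j+3} − 4 + 2 = 2^{j+3} − 2.
So the formula holds for j+1, and by induction |B_k| = 2^{k+2} − 2 for all k ≥ 0.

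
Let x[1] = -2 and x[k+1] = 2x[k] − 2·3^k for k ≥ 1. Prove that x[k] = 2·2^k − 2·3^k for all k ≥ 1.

Base case: x[1] = -2, and 2·2^1 − 2·3^1 = 4 − 6 = -2.
Assume x[m] = 2·2^m − 2·3^m for some m ≥ 1.
Then x[m+1] = 2x[m] − 2·3^m = 2·(2·2^m − 2·3^m) − 2·3^m = 2·2^{m+1} − 4·3^m − 2·3^m = 2·2^{m+1} − 6·3^m = 2·2^{m+1} − 2·3^{m+1}.
This completes the inductive step, so x[k] = 2·2^k − 2·3^k for all k ≥ 1.

x[k] = 2·2^k − 2·3^k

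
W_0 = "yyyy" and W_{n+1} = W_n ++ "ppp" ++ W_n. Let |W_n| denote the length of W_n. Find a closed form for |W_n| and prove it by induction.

Claim: |W_n| = 7·2^n − 3.

Base case: |W_0| = 4, and 7·2^0 − 3 = 4.
Assume |W_j| = 7·2^j − 3.
Then |W_{j+1}| = |W_j| + 3 + |W_j| = 2|W_j| + 3 = 2(7·2^j − 3) + 3 = 7·2^{j+1} − 6 + 3 = 7·2^{j+1} − 3.
By induction, |W_n| = 7·2^n − 3 for all n ≥ 0.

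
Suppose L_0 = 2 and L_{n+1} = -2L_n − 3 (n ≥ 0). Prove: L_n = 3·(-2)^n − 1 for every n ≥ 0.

Base case: L_0 = 2, and 3·(-2)^0 − 1 = 3 − 1 = 2.
Assume L_m = 3·(-2)^m − 1 for some m ≥ 0.
Then L_{m+1} = -2L_m − 3 = -2·(3·(-2)^m − 1) − 3 = -6·(-2)^m + 2 − 3 = 3·(-2)^{m+1} − 1.
This completes the inductive step, so L_n = 3·(-2)^n − 1 for all n ≥ 0.

L_n = 3·(-2)^n − 1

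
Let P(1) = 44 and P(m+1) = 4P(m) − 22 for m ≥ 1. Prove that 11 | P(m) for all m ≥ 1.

Base case: P(1) = 44 = 11·4, so 11 | P(1).
Assume 11 | P(r), so P(r) = 11t for some integer t.
Then P(r+1) = 4P(r) − 22 = 4·(11t) − 22 = 11(4t − 2), so 11 | P(r+1).
Hence 11 | P(m) for every m ≥ 1, by induction.

11 | P(m)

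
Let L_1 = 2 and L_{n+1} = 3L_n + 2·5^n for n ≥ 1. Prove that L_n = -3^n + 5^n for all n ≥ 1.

Base case: L_1 = 2, and -3^1 + 5^1 = -3 + 5 = 2.
Assume L_m = -3^m + 5^m for some m ≥ 1.
Then L_{m+1} = 3L_m + 2·5^m = 3·(-3^m + 5^m) + 2·5^m = -3^{m+1} + 3·5^m + 2·5^m = -3^{m+1} + 5·5^m = -3^{m+1} + 5^{m+1}.
Hence L_n = -3^n + 5^n for every n ≥ 1, by induction.

L_n = -3^n + 5^n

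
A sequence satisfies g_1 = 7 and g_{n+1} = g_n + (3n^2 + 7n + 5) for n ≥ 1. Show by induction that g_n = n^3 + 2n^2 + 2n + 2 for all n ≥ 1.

Base case: g_1 = 7, and 1^3 + 2·1^2 + 2·1 + 2 = 7.
Assume g_j = j^3 + 2j^2 + 2j + 2.
Then g_{j+1} = g_j + (3j^2 + 7j + 5) = (j^3 + 2j^2 + 2j + 2) + (3j^2 + 7j + 5) = j^3 + 5j^2 + 9j + 7,
and (j+1)^3 + 2·(j+1)^2 + 2·(j+1) + 2 = j^3 + 5j^2 + 9j + 7.
By induction, g_n = n^3 + 2n^2 + 2n + 2 for all n ≥ 1.

g_n = n^3 + 2n^2 + 2n + 2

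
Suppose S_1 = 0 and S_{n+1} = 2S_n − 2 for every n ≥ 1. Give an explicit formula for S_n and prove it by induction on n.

Claim: S_n = -2^n + 2.

Base case: S_1 = 0, and -2^1 + 2 = -2 + 2 = 0.
Assume S_j = -2^j + 2 for some j ≥ 1.
Then S_{j+1} = 2S_j − 2 = 2·(-2^j + 2) − 2 = -2^{j+1} + 4 − 2 = -2^{j+1} + 2.
Hence S_n = -2^n + 2 for every n ≥ 1, by induction.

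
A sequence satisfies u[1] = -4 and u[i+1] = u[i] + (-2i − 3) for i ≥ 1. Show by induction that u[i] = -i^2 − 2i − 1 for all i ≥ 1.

Base case: u[1] = -4, and -1^2 − 2·1 − 1 = -4.
Assume u[r] = -r^2 − 2r − 1.
Then u[r+1] = u[r] + (-2r − 3) = (-r^2 − 2r − 1) + (-2r − 3) = -r^2 − 4r − 4,
and -(r+1)^2 − 2·(r+1) − 1 = -r^2 − 4r − 4.
By induction, u[i] = -i^2 − 2i − 1 for all i ≥ 1.

u[i] = -i^2 − 2i − 1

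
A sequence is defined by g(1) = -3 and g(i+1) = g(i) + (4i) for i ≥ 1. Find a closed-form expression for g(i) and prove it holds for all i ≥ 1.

Claim: g(i) = 2i^2 − 2i − 3.

Base case: g(1) = -3, and 2·1^2 − 2·1 − 3 = -3.
Assume g(r) = 2r^2 − 2r − 3.
Then g(r+1) = g(r) + (4r) = (2r^2 − 2r − 3) + (4r) = 2r^2 + 2r − 3,
and 2·(r+1)^2 − 2·(r+1) − 3 = 2r^2 + 2r − 3.
Hence g(i) = 2i^2 − 2i − 3 for every i ≥ 1, by induction.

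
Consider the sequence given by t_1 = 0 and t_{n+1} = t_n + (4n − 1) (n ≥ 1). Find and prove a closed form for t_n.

Claim: t_n = 2n^2 − 3n + 1.

Base case: t_1 = 0, and 2·1^2 − 3·1 + 1 = 0.
Assume t_m = 2m^2 − 3m + 1.
Then t_{m+1} = t_m + (4m − 1) = (2m^2 − 3m + 1) + (4m − 1) = 2m^2 + m,
and 2·(m+1)^2 − 3·(m+1) + 1 = 2m^2 + m.
This completes the inductive step, so t_n = 2n^2 − 3n + 1 for all n ≥ 1.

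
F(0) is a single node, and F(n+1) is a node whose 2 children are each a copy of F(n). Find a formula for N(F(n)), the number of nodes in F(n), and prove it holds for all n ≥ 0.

Claim: N(F(n)) = 2^{n+1} − 1.

Base case: N(F(0)) = 1, and 2^{0+1} − 1 = 1.
Assume N(F(k)) = 2^{k+1} − 1.
Then N(F(k+1)) = 1 + 2N(F(k)) = 1 + 2(2^{k+1} − 1) = 2^{k+2} − 2 + 1 = 2^{k+2} − 1.
Hence N(F(n)) = 2^{n+1} − 1 for every n ≥ 0, by induction.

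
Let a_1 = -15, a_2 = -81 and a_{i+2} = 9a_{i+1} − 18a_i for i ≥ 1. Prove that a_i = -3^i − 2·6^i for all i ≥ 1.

Base cases: a_1 = -15 and -3^1 − 2·6^1 = -15; a_2 = -81 and -3^2 − 2·6^2 = -81.
Assume a_j = -3^j − 2·6^j for all 1 ≤ j ≤ r, where r ≥ 2.
Then a_{r+1} = 9a_r − 18a_{r−1} = 9·(-3^r − 2·6^r) − 18·(-3^{r−1} − 2·6^{r−1}) = -(9·3 − 18)3^{r−1} − 2·(9·6 − 18)6^{r−1} = -9·3^{r−1} − 72·6^{r−1} = -3^{r+1} − 2·6^{r+1}.
This completes the inductive step, so a_i = -3^i − 2·6^i for all i ≥ 1.

a_i = -3^i − 2·6^i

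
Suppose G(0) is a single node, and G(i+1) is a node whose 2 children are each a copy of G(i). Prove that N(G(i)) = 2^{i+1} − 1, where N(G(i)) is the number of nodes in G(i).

Base case: N(G(0)) = 1, and 2^{0+1} − 1 = 1.
Assume N(G(r)) = 2^{r+1} − 1.
Then N(G(r+1)) = 1 + 2N(G(r)) = 1 + 2(2^{r+1} − 1) = 2^{r+2} − 2 + 1 = 2^{r+2} − 1.
This completes the inductive step, so N(G(i)) = 2^{i+1} − 1 for all i ≥ 0.

N(G(i)) = 2^{i+1} − 1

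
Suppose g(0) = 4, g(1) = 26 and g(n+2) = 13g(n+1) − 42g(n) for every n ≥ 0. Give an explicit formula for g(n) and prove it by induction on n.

Claim: g(n) = 2·7^n + 2·6^n.

Base cases: g(0) = 4 and 2·7^0 + 2·6^0 = 4; g(1) = 26 and 2·7^1 + 2·6^1 = 26.
Assume g(j) = 2·7^j + 2·6^j for all 0 ≤ j ≤ m, where m ≥ 1.
Then g(m+1) = 13g(m) − 42g(m−1) = 13·(2·7^m + 2·6^m) − 42·(2·7^{m−1} + 2·6^{m−1}) = 2·(13·7 − 42)7^{m−1} + 2·(13·6 − 42)6^{m−1} = 98·7^{m−1} + 72·6^{m−1} = 2·7^{m+1} + 2·6^{m+1}.
This completes the inductive step, so g(n) = 2·7^n + 2·6^n for all n ≥ 0.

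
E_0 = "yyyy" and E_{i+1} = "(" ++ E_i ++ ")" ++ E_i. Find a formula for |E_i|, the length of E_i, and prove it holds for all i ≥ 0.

Claim: |E_i| = 6·2^i − 2.

Base case: |E_0| = 4, and 6·2^0 − 2 = 4.
Assume |E_r| = 6·2^r − 2.
Then |E_{r+1}| = 1 + |E_r| + 1 + |E_r| = 2|E_r| + 2 = 2(6·2^r − 2) + 2 = 6·2^{r+1} − 4 + 2 = 6·2^{r+1} − 2.
Hence |E_i| = 6·2^i − 2 for every i ≥ 0, by induction.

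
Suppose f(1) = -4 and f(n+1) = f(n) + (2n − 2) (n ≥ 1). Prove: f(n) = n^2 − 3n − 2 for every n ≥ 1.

Base case: f(1) = -4, and 1^2 − 3·1 − 2 = -4.
Assume f(r) = r^2 − 3r − 2.
Then f(r+1) = f(r) + (2r − 2) = (r^2 − 3r − 2) + (2r − 2) = r^2 − r − 4,
and (r+1)^2 − 3·(r+1) − 2 = r^2 − r − 4.
This completes the inductive step, so f(n) = n^2 − 3n − 2 for all n ≥ 1.

f(n) = n^2 − 3n − 2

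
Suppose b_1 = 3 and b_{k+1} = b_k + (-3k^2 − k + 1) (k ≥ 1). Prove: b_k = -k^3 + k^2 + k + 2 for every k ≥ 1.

Base case: b_1 = 3, and -1^3 + 1^2 + 1 + 2 = 3.
Assume b_j = -j^3 + j^2 + j + 2.
Then b_{j+1} = b_j + (-3j^2 − j + 1) = (-j^3 + j^2 + j + 2) + (-3j^2 − j + 1) = -j^3 − 2j^2 + 3,
and -(j+1)^3 + (j+1)^2 + (j+1) + 2 = -j^3 − 2j^2 + 3.
By induction, b_k = -k^3 + k^2 + k + 2 for all k ≥ 1.

b_k = -k^3 + k^2 + k + 2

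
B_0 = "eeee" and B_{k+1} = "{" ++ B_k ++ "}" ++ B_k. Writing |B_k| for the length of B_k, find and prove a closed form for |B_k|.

Claim: |B_k| = 6·2^k − 2.

Base case: |B_0| = 4, and 6·2^0 − 2 = 4.
Assume |B_r| = 6·2^r − 2.
Then |B_{r+1}| = 1 + |B_r| + 1 + |B_r| = 2|B_r| + 2 = 2(6·2^r − 2) + 2 = 6·2^{r+1} − 4 + 2 = 6·2^{r+1} − 2.
So the formula holds for r+1, and by induction |B_k| = 6·2^k − 2 for all k ≥ 0.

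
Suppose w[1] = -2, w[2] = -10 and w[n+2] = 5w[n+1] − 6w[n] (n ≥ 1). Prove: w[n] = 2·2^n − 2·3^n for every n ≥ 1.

Base cases: w[1] = -2 and 2·2^1 − 2·3^1 = -2; w[2] = -10 and 2·2^2 − 2·3^2 = -10.
Assume w[j] = 2·2^j − 2·3^j for all 1 ≤ j ≤ k, where k ≥ 2.
Then w[k+1] = 5w[k] − 6w[k−1] = 5·(2·2^k − 2·3^k) − 6·(2·2^{k−1} − 2·3^{k−1}) = 2·(5·2 − 6)2^{k−1} − 2·(5·3 − 6)3^{k−1} = 8·2^{k−1} − 18·3^{k−1} = 2·2^{k+1} − 2·3^{k+1}.
This completes the inductive step, so w[n] = 2·2^n − 2·3^n for all n ≥ 1.

w[n] = 2·2^n − 2·3^n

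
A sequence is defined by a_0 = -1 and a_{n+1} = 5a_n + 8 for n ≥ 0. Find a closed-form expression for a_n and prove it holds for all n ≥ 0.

Claim: a_n = 5^n − 2.

Base case: a_0 = -1, and 5^0 − 2 = 1 − 2 = -1.
Assume a_r = 5^r − 2 for some r ≥ 0.
Then a_{r+1} = 5a_r + 8 = 5·(5^r − 2) + 8 = 5^{r+1} − 10 + 8 = 5^{r+1} − 2.
By induction, a_n = 5^n − 2 for all n ≥ 0.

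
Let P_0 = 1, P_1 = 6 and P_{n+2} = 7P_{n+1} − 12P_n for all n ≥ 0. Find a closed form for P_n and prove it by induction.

Claim: P_n = 3·4^n − 2·3^n.

Base cases: P_0 = 1 and 3·4^0 − 2·3^0 = 1; P_1 = 6 and 3·4^1 − 2·3^1 = 6.
Assume P_j = 3·4^j − 2·3^j for all 0 ≤ j ≤ r, where r ≥ 1.
Then P_{r+1} = 7P_r − 12P_{r−1} = 7·(3·4^r − 2·3^r) − 12·(3·4^{r−1} − 2·3^{r−1}) = 3·(7·4 − 12)4^{r−1} − 2·(7·3 − 12)3^{r−1} = 48·4^{r−1} − 18·3^{r−1} = 3·4^{r+1} − 2·3^{r+1}.
This completes the inductive step, so P_n = 3·4^n − 2·3^n for all n ≥ 0.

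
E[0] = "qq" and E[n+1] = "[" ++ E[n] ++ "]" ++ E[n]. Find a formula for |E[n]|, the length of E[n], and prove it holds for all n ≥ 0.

Claim: |E[n]| = 2^{n+2} − 2.

Base case: |E[0]| = 2, and 2^{0+2} − 2 = 2.
Assume |E[m]| = 2^{m+2} − 2.
Then |E[m+1]| = 1 + |E[m]| + 1 + |E[m]| = 2|E[m]| + 2 = 2(2^{m+2} − 2) + 2 = 2^{m+3} − 4 + 2 = 2^{m+3} − 2.
This completes the inductive step, so |E[n]| = 2^{n+2} − 2 for all n ≥ 0.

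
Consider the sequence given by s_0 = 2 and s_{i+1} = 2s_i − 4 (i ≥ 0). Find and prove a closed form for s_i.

Claim: s_i = -2^{i+1} + 4.

Base case: s_0 = 2, and -2^{0+1} + 4 = -2 + 4 = 2.
Assume s_k = -2^{k+1} + 4 for some k ≥ 0.
Then s_{k+1} = 2s_k − 4 = 2·(-2^{k+1} + 4) − 4 = -2^{k+2} + 8 − 4 = -2^{k+2} + 4.
Hence s_i = -2^{i+1} + 4 for every i ≥ 0, by induction.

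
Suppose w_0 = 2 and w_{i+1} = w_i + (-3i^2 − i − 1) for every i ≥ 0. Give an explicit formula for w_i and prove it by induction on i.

Claim: w_i = -i^3 + i^2 − i + 2.

Base case: w_0 = 2, and -0^3 + 0^2 − 0 + 2 = 2.
Assume w_r = -r^3 + r^2 − r + 2.
Then w_{r+1} = w_r + (-3r^2 − r − 1) = (-r^3 + r^2 − r + 2) + (-3r^2 − r − 1) = -r^3 − 2r^2 − 2r + 1,
and -(r+1)^3 + (r+1)^2 − (r+1) + 2 = -r^3 − 2r^2 − 2r + 1.
Hence w_i = -i^3 + i^2 − i + 2 for every i ≥ 0, by induction.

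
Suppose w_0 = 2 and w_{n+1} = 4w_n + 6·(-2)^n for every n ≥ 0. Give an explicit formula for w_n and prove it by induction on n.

Claim: w_n = 3·4^n − (-2)^n.

Base case: w_0 = 2, and 3·4^0 − (-2)^0 = 3 − 1 = 2.
Assume w_k = 3·4^k − (-2)^k for some k ≥ 0.
Then w_{k+1} = 4w_k + 6·(-2)^k = 4·(3·4^k − (-2)^k) + 6·(-2)^k = 3·4^{k+1} − 4·(-2)^k + 6·(-2)^k = 3·4^{k+1} + 2·(-2)^k = 3·4^{k+1} − (-2)^{k+1}.
This completes the inductive step, so w_n = 3·4^n − (-2)^n for all n ≥ 0.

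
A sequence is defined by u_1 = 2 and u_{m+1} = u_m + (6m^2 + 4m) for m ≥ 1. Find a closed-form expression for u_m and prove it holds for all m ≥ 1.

Claim: u_m = 2m^3 − m^2 − m + 2.

Base case: u_1 = 2, and 2·1^3 − 1^2 − 1 + 2 = 2.
Assume u_r = 2r^3 − r^2 − r + 2.
Then u_{r+1} = u_r + (6r^2 + 4r) = (2r^3 − r^2 − r + 2) + (6r^2 + 4r) = 2r^3 + 5r^2 + 3r + 2,
and 2·(r+1)^3 − (r+1)^2 − (r+1) + 2 = 2r^3 + 5r^2 + 3r + 2.
By induction, u_m = 2m^3 − m^2 − m + 2 for all m ≥ 1.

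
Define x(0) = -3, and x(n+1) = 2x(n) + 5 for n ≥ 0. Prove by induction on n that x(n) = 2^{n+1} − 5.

Base case: x(0) = -3, and 2^{0+1} − 5 = 2 − 5 = -3.
Assume x(r) = 2^{r+1} − 5 for some r ≥ 0.
Then x(r+1) = 2x(r) + 5 = 2·(2^{r+1} − 5) + 5 = 2^{r+2} − 10 + 5 = 2^{r+2} − 5.
Hence x(n) = 2^{n+1} − 5 for every n ≥ 0, by induction.

x(n) = 2^{n+1} − 5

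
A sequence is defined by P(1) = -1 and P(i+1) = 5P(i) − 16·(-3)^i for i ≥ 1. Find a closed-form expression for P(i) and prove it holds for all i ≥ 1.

Claim: P(i) = 5^i + 2·(-3)^i.

Base case: P(1) = -1, and 5^1 + 2·(-3)^1 = 5 − 6 = -1.
Assume P(k) = 5^k + 2·(-3)^k for some k ≥ 1.
Then P(k+1) = 5P(k) − 16·(-3)^k = 5·(5^k + 2·(-3)^k) − 16·(-3)^k = 5^{k+1} + 10·(-3)^k − 16·(-3)^k = 5^{k+1} − 6·(-3)^k = 5^{k+1} + 2·(-3)^{k+1}.
This completes the inductive step, so P(i) = 5^i + 2·(-3)^i for all i ≥ 1.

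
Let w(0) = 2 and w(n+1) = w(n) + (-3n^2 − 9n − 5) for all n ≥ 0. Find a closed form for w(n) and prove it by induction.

Claim: w(n) = -n^3 − 3n^2 − n + 2.

Base case: w(0) = 2, and -0^3 − 3·0^2 − 0 + 2 = 2.
Assume w(k) = -k^3 − 3k^2 − k + 2.
Then w(k+1) = w(k) + (-3k^2 − 9k − 5) = (-k^3 − 3k^2 − k + 2) + (-3k^2 − 9k − 5) = -k^3 − 6k^2 − 10k − 3,
and -(k+1)^3 − 3·(k+1)^2 − (k+1) + 2 = -k^3 − 6k^2 − 10k − 3.
This completes the inductive step, so w(n) = -n^3 − 3n^2 − n + 2 for all n ≥ 0.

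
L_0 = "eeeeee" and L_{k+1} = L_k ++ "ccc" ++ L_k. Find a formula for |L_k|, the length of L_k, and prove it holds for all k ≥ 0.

Claim: |L_k| = 9·2^k − 3.

Base case: |L_0| = 6, and 9·2^0 − 3 = 6.
Assume |L_r| = 9·2^r − 3.
Then |L_{r+1}| = |L_r| + 3 + |L_r| = 2|L_r| + 3 = 2(9·2^r − 3) + 3 = 9·2^{r+1} − 6 + 3 = 9·2^{r+1} − 3.
Hence |L_k| = 9·2^k − 3 for every k ≥ 0, by induction.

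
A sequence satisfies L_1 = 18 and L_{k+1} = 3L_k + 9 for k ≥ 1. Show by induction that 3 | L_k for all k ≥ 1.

Base case: L_1 = 18 = 3·6, so 3 | L_1.
Assume 3 | L_j, so L_j = 3t for some integer t.
Then L_{j+1} = 3L_j + 9 = 3·(3t) + 9 = 3(3t + 3), so 3 | L_{j+1}.
So the property holds for j+1, and by induction 3 | L_k for all k ≥ 1.

3 | L_k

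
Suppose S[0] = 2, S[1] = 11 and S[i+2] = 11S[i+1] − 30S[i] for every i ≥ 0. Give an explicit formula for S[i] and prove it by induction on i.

Claim: S[i] = 5^i + 6^i.

Base cases: S[0] = 2 and 5^0 + 6^0 = 2; S[1] = 11 and 5^1 + 6^1 = 11.
Assume S[t] = 5^t + 6^t for all 0 ≤ t ≤ j, where j ≥ 1.
Then S[j+1] = 11S[j] − 30S[j−1] = 11·(5^j + 6^j) − 30·(5^{j−1} + 6^{j−1}) = (11·5 − 30)5^{j−1} + (11·6 − 30)6^{j−1} = 25·5^{j−1} + 36·6^{j−1} = 5^{j+1} + 6^{j+1}.
So the formula holds for j+1, and by strong induction S[i] = 5^i + 6^i for all i ≥ 0.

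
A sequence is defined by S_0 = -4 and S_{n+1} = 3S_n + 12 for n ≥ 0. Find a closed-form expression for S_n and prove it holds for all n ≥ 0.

Claim: S_n = 2·3^n − 6.

Base case: S_0 = -4, and 2·3^0 − 6 = 2 − 6 = -4.
Assume S_m = 2·3^m − 6 for some m ≥ 0.
Then S_{m+1} = 3S_m + 12 = 3·(2·3^m − 6) + 12 = 6·3^m − 18 + 12 = 2·3^{m+1} − 6.
This completes the inductive step, so S_n = 2·3^n − 6 for all n ≥ 0.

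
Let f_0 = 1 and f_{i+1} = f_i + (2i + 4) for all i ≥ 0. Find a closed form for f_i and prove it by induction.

Claim: f_i = i^2 + 3i + 1.

Base case: f_0 = 1, and 0^2 + 3·0 + 1 = 1.
Assume f_r = r^2 + 3r + 1.
Then f_{r+1} = f_r + (2r + 4) = (r^2 + 3r + 1) + (2r + 4) = r^2 + 5r + 5,
and (r+1)^2 + 3·(r+1) + 1 = r^2 + 5r + 5.
This completes the inductive step, so f_i = i^2 + 3i + 1 for all i ≥ 0.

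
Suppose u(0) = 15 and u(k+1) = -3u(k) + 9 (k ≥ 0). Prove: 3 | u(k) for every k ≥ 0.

Base case: u(0) = 15 = 3·5, so 3 | u(0).
Assume 3 | u(r), so u(r) = 3t for some integer t.
Then u(r+1) = -3u(r) + 9 = -3·(3t) + 9 = 3(-3t + 3), so 3 | u(r+1).
This completes the inductive step, so 3 | u(k) for all k ≥ 0.

3 | u(k)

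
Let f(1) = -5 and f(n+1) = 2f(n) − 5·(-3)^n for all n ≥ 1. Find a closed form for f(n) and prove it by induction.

Claim: f(n) = -2^n + (-3)^n.

Base case: f(1) = -5, and -2^1 + (-3)^1 = -2 − 3 = -5.
Assume f(k) = -2^k + (-3)^k for some k ≥ 1.
Then f(k+1) = 2f(k) − 5·(-3)^k = 2·(-2^k + (-3)^k) − 5·(-3)^k = -2^{k+1} + 2·(-3)^k − 5·(-3)^k = -2^{k+1} − 3·(-3)^k = -2^{k+1} + (-3)^{k+1}.
So the formula holds for k+1, and by induction f(n) = -2^n + (-3)^n for all n ≥ 1.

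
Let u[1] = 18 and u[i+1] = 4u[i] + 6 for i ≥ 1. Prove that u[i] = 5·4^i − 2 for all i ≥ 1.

Base case: u[1] = 18, and 5·4^1 − 2 = 20 − 2 = 18.
Assume u[r] = 5·4^r − 2 for some r ≥ 1.
Then u[r+1] = 4u[r] + 6 = 4·(5·4^r − 2) + 6 = 20·4^r − 8 + 6 = 5·4^{r+1} − 2.
So the formula holds for r+1, and by induction u[i] = 5·4^i − 2 for all i ≥ 1.

u[i] = 5·4^i − 2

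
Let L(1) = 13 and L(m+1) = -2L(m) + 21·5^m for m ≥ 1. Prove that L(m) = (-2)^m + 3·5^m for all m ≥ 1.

Base case: L(1) = 13, and (-2)^1 + 3·5^1 = -2 + 15 = 13.
Assume L(r) = (-2)^r + 3·5^r for some r ≥ 1.
Then L(r+1) = -2L(r) + 21·5^r = -2·((-2)^r + 3·5^r) + 21·5^r = (-2)^{r+1} − 6·5^r + 21·5^r = (-2)^{r+1} + 15·5^r = (-2)^{r+1} + 3·5^{r+1}.
By induction, L(m) = (-2)^m + 3·5^m for all m ≥ 1.

L(m) = (-2)^m + 3·5^m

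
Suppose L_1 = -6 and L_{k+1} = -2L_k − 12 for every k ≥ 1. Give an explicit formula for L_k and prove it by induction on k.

Claim: L_k = (-2)^k − 4.

Base case: L_1 = -6, and (-2)^1 − 4 = -2 − 4 = -6.
Assume L_m = (-2)^m − 4 for some m ≥ 1.
Then L_{m+1} = -2L_m − 12 = -2·((-2)^m − 4) − 12 = -2·(-2)^m + 8 − 12 = (-2)^{m+1} − 4.
Hence L_k = (-2)^k − 4 for every k ≥ 1, by induction.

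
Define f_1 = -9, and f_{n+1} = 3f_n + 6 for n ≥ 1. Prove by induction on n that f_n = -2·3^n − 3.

Base case: f_1 = -9, and -2·3^1 − 3 = -6 − 3 = -9.
Assume f_r = -2·3^r − 3 for some r ≥ 1.
Then f_{r+1} = 3f_r + 6 = 3·(-2·3^r − 3) + 6 = -6·3^r − 9 + 6 = -2·3^{r+1} − 3.
Hence f_n = -2·3^n − 3 for every n ≥ 1, by induction.

f_n = -2·3^n − 3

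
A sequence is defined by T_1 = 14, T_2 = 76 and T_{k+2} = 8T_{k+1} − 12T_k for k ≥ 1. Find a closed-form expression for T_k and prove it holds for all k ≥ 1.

Claim: T_k = 2·6^k + 2^k.

Base cases: T_1 = 14 and 2·6^1 + 2^1 = 14; T_2 = 76 and 2·6^2 + 2^2 = 76.
Assume T_i = 2·6^i + 2^i for all 1 ≤ i ≤ j, where j ≥ 2.
Then T_{j+1} = 8T_j − 12T_{j−1} = 8·(2·6^j + 2^j) − 12·(2·6^{j−1} + 2^{j−1}) = 2·(8·6 − 12)6^{j−1} + (8·2 − 12)2^{j−1} = 72·6^{j−1} + 4·2^{j−1} = 2·6^{j+1} + 2^{j+1}.
This completes the inductive step, so T_k = 2·6^k + 2^k for all k ≥ 1.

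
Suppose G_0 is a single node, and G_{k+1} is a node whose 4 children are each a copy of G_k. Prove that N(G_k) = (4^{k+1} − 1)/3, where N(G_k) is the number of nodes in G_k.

Base case: N(G_0) = 1, and (4^{0+1} − 1)/3 = 1.
Assume N(G_r) = (4^{r+1} − 1)/3.
Then N(G_{r+1}) = 1 + 4N(G_r) = 1 + 4·(4^{r+1} − 1)/3 = 1 + (4^{r+2} − 4)/3 = (3 + 4^{r+2} − 4)/3 = (4^{r+2} − 1)/3.
By induction, N(G_k) = (4^{k+1} − 1)/3 for all k ≥ 0.

N(G_k) = (4^{k+1} − 1)/3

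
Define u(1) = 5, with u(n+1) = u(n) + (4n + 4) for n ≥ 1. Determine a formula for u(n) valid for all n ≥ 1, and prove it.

Claim: u(n) = 2n^2 + 2n + 1.

Base case: u(1) = 5, and 2·1^2 + 2·1 + 1 = 5.
Assume u(r) = 2r^2 + 2r + 1.
Then u(r+1) = u(r) + (4r + 4) = (2r^2 + 2r + 1) + (4r + 4) = 2r^2 + 6r + 5,
and 2·(r+1)^2 + 2·(r+1) + 1 = 2r^2 + 6r + 5.
By induction, u(n) = 2n^2 + 2n + 1 for all n ≥ 1.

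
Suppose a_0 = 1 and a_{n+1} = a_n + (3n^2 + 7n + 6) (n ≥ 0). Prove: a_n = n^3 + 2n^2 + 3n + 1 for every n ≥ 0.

Base case: a_0 = 1, and 0^3 + 2·0^2 + 3·0 + 1 = 1.
Assume a_r = r^3 + 2r^2 + 3r + 1.
Then a_{r+1} = a_r + (3r^2 + 7r + 6) = (r^3 + 2r^2 + 3r + 1) + (3r^2 + 7r + 6) = r^3 + 5r^2 + 10r + 7,
and (r+1)^3 + 2·(r+1)^2 + 3·(r+1) + 1 = r^3 + 5r^2 + 10r + 7.
This completes the inductive step, so a_n = n^3 + 2n^2 + 3n + 1 for all n ≥ 0.

a_n = n^3 + 2n^2 + 3n + 1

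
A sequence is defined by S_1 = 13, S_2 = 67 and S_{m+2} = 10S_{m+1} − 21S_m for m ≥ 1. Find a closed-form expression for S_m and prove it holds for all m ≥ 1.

Claim: S_m = 2·3^m + 7^m.

Base cases: S_1 = 13 and 2·3^1 + 7^1 = 13; S_2 = 67 and 2·3^2 + 7^2 = 67.
Assume S_j = 2·3^j + 7^j for all 1 ≤ j ≤ k, where k ≥ 2.
Then S_{k+1} = 10S_k − 21S_{k−1} = 10·(2·3^k + 7^k) − 21·(2·3^{k−1} + 7^{k−1}) = 2·(10·3 − 21)3^{k−1} + (10·7 − 21)7^{k−1} = 18·3^{k−1} + 49·7^{k−1} = 2·3^{k+1} + 7^{k+1}.
Hence S_m = 2·3^m + 7^m for every m ≥ 1, by strong induction.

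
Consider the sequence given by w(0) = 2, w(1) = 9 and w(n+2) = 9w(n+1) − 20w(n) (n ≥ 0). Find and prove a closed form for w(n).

Claim: w(n) = 4^n + 5^n.

Base cases: w(0) = 2 and 4^0 + 5^0 = 2; w(1) = 9 and 4^1 + 5^1 = 9.
Assume w(j) = 4^j + 5^j for all 0 ≤ j ≤ r, where r ≥ 1.
Then w(r+1) = 9w(r) − 20w(r−1) = 9·(4^r + 5^r) − 20·(4^{r−1} + 5^{r−1}) = (9·4 − 20)4^{r−1} + (9·5 − 20)5^{r−1} = 16·4^{r−1} + 25·5^{r−1} = 4^{r+1} + 5^{r+1}.
Hence w(n) = 4^n + 5^n for every n ≥ 0, by strong induction.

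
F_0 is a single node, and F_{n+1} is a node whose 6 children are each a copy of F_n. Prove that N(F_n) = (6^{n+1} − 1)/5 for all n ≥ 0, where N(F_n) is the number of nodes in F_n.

Base case: N(F_0) = 1, and (6^{0+1} − 1)/5 = 1.
Assume N(F_m) = (6^{m+1} − 1)/5.
Then N(F_{m+1}) = 1 + 6N(F_m) = 1 + 6·(6^{m+1} − 1)/5 = 1 + (6^{m+2} − 6)/5 = (5 + 6^{m+2} − 6)/5 = (6^{m+2} − 1)/5.
By induction, N(F_n) = (6^{n+1} − 1)/5 for all n ≥ 0.

N(F_n) = (6^{n+1} − 1)/5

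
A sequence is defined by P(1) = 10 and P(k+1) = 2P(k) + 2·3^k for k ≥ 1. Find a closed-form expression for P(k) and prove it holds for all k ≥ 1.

Claim: P(k) = 2·2^k + 2·3^k.

Base case: P(1) = 10, and 2·2^1 + 2·3^1 = 4 + 6 = 10.
Assume P(j) = 2·2^j + 2·3^j for some j ≥ 1.
Then P(j+1) = 2P(j) + 2·3^j = 2·(2·2^j + 2·3^j) + 2·3^j = 2·2^{j+1} + 4·3^j + 2·3^j = 2·2^{j+1} + 6·3^j = 2·2^{j+1} + 2·3^{j+1}.
This completes the inductive step, so P(k) = 2·2^k + 2·3^k for all k ≥ 1.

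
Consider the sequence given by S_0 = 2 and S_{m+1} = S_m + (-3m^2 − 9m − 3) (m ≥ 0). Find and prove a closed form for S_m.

Claim: S_m = -m^3 − 3m^2 + m + 2.

Base case: S_0 = 2, and -0^3 − 3·0^2 + 0 + 2 = 2.
Assume S_r = -r^3 − 3r^2 + r + 2.
Then S_{r+1} = S_r + (-3r^2 − 9r − 3) = (-r^3 − 3r^2 + r + 2) + (-3r^2 − 9r − 3) = -r^3 − 6r^2 − 8r − 1,
and -(r+1)^3 − 3·(r+1)^2 + (r+1) + 2 = -r^3 − 6r^2 − 8r − 1.
This completes the inductive step, so S_m = -m^3 − 3m^2 + m + 2 for all m ≥ 0.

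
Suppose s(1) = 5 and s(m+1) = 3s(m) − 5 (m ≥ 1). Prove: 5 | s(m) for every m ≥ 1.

Base case: s(1) = 5 = 5·1, so 5 | s(1).
Assume 5 | s(j), so s(j) = 5t for some integer t.
Then s(j+1) = 3s(j) − 5 = 3·(5t) − 5 = 5(3t − 1), so 5 | s(j+1).
By induction, 5 | s(m) for all m ≥ 1.

5 | s(m)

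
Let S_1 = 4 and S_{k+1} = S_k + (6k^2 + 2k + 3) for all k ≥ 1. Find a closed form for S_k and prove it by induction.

Claim: S_k = 2k^3 − 2k^2 + 3k + 1.

Base case: S_1 = 4, and 2·1^3 − 2·1^2 + 3·1 + 1 = 4.
Assume S_j = 2j^3 − 2j^2 + 3j + 1.
Then S_{j+1} = S_j + (6j^2 + 2j + 3) = (2j^3 − 2j^2 + 3j + 1) + (6j^2 + 2j + 3) = 2j^3 + 4j^2 + 5j + 4,
and 2·(j+1)^3 − 2·(j+1)^2 + 3·(j+1) + 1 = 2j^3 + 4j^2 + 5j + 4.
This completes the inductive step, so S_k = 2k^3 − 2k^2 + 3k + 1 for all k ≥ 1.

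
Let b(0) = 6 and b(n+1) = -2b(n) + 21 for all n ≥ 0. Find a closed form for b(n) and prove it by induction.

Claim: b(n) = -(-2)^n + 7.

Base case: b(0) = 6, and -(-2)^0 + 7 = -1 + 7 = 6.
Assume b(j) = -(-2)^j + 7 for some j ≥ 0.
Then b(j+1) = -2b(j) + 21 = -2·(-(-2)^j + 7) + 21 = 2·(-2)^j − 14 + 21 = -(-2)^{j+1} + 7.
By induction, b(n) = -(-2)^n + 7 for all n ≥ 0.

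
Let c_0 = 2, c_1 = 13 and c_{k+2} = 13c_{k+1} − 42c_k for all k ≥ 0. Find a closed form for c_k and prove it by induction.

Claim: c_k = 7^k + 6^k.

Base cases: c_0 = 2 and 7^0 + 6^0 = 2; c_1 = 13 and 7^1 + 6^1 = 13.
Assume c_j = 7^j + 6^j for all 0 ≤ j ≤ m, where m ≥ 1.
Then c_{m+1} = 13c_m − 42c_{m−1} = 13·(7^m + 6^m) − 42·(7^{m−1} + 6^{m−1}) = (13·7 − 42)7^{m−1} + (13·6 − 42)6^{m−1} = 49·7^{m−1} + 36·6^{m−1} = 7^{m+1} + 6^{m+1}.
By strong induction, c_k = 7^k + 6^k for all k ≥ 0.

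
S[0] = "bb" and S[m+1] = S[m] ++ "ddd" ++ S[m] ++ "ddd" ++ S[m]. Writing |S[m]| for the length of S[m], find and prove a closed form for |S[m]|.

Claim: |S[m]| = 5·3^m − 3.

Base case: |S[0]| = 2, and 5·3^0 − 3 = 2.
Assume |S[k]| = 5·3^k − 3.
Then |S[k+1]| = 3|S[k]| + 6 = 3(5·3^k − 3) + 6 = 5·3^{k+1} − 9 + 6 = 5·3^{k+1} − 3.
This completes the inductive step, so |S[m]| = 5·3^m − 3 for all m ≥ 0.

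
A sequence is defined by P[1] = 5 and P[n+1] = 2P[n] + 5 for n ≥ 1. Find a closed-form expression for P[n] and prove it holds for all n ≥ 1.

Claim: P[n] = 5·2^n − 5.

Base case: P[1] = 5, and 5·2^1 − 5 = 10 − 5 = 5.
Assume P[m] = 5·2^m − 5 for some m ≥ 1.
Then P[m+1] = 2P[m] + 5 = 2·(5·2^m − 5) + 5 = 10·2^m − 10 + 5 = 5·2^{m+1} − 5.
Hence P[n] = 5·2^n − 5 for every n ≥ 1, by induction.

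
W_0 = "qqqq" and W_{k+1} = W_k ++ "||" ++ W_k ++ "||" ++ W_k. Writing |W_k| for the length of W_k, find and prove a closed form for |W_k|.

Claim: |W_k| = 6·3^k − 2.

Base case: |W_0| = 4, and 6·3^0 − 2 = 4.
Assume |W_m| = 6·3^m − 2.
Then |W_{m+1}| = 3|W_m| + 4 = 3(6·3^m − 2) + 4 = 6·3^{m+1} − 6 + 4 = 6·3^{m+1} − 2.
Hence |W_k| = 6·3^k − 2 for every k ≥ 0, by induction.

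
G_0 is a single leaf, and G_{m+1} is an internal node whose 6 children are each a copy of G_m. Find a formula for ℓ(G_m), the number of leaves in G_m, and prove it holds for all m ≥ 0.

Claim: ℓ(G_m) = 6^m.

Base case: ℓ(G_0) = 1, and 6^0 = 1.
Assume ℓ(G_j) = 6^j.
Then ℓ(G_{j+1}) = 6·ℓ(G_j) = 6·6^j = 6^{j+1}.
So the formula holds for j+1, and by induction ℓ(G_m) = 6^m for all m ≥ 0.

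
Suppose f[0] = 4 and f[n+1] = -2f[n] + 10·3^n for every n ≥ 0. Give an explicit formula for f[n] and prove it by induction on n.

Claim: f[n] = 2·(-2)^n + 2·3^n.

Base case: f[0] = 4, and 2·(-2)^0 + 2·3^0 = 2 + 2 = 4.
Assume f[j] = 2·(-2)^j + 2·3^j for some j ≥ 0.
Then f[j+1] = -2f[j] + 10·3^j = -2·(2·(-2)^j + 2·3^j) + 10·3^j = 2·(-2)^{j+1} − 4·3^j + 10·3^j = 2·(-2)^{j+1} + 6·3^j = 2·(-2)^{j+1} + 2·3^{j+1}.
This completes the inductive step, so f[n] = 2·(-2)^n + 2·3^n for all n ≥ 0.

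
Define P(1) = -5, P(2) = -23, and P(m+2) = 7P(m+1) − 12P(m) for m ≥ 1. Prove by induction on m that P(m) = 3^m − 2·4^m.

Base cases: P(1) = -5 and 3^1 − 2·4^1 = -5; P(2) = -23 and 3^2 − 2·4^2 = -23.
Assume P(j) = 3^j − 2·4^j for all 1 ≤ j ≤ k, where k ≥ 2.
Then P(k+1) = 7P(k) − 12P(k−1) = 7·(3^k − 2·4^k) − 12·(3^{k−1} − 2·4^{k−1}) = (7·3 − 12)3^{k−1} − 2·(7·4 − 12)4^{k−1} = 9·3^{k−1} − 32·4^{k−1} = 3^{k+1} − 2·4^{k+1}.
Hence P(m) = 3^m − 2·4^m for every m ≥ 1, by strong induction.

P(m) = 3^m − 2·4^m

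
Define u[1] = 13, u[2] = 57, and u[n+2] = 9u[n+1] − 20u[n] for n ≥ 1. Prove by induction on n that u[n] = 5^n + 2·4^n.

Base cases: u[1] = 13 and 5^1 + 2·4^1 = 13; u[2] = 57 and 5^2 + 2·4^2 = 57.
Assume u[i] = 5^i + 2·4^i for all 1 ≤ i ≤ j, where j ≥ 2.
Then u[j+1] = 9u[j] − 20u[j−1] = 9·(5^j + 2·4^j) − 20·(5^{j−1} + 2·4^{j−1}) = (9·5 − 20)5^{j−1} + 2·(9·4 − 20)4^{j−1} = 25·5^{j−1} + 32·4^{j−1} = 5^{j+1} + 2·4^{j+1}.
Hence u[n] = 5^n + 2·4^n for every n ≥ 1, by strong induction.

u[n] = 5^n + 2·4^n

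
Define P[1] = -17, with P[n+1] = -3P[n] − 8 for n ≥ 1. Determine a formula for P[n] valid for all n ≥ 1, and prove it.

Claim: P[n] = 5·(-3)^n − 2.

Base case: P[1] = -17, and 5·(-3)^1 − 2 = -15 − 2 = -17.
Assume P[m] = 5·(-3)^m − 2 for some m ≥ 1.
Then P[m+1] = -3P[m] − 8 = -3·(5·(-3)^m − 2) − 8 = -15·(-3)^m + 6 − 8 = 5·(-3)^{m+1} − 2.
Hence P[n] = 5·(-3)^n − 2 for every n ≥ 1, by induction.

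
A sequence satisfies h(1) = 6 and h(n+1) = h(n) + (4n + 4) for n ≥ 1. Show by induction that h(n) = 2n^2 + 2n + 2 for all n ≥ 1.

Base case: h(1) = 6, and 2·1^2 + 2·1 + 2 = 6.
Assume h(r) = 2r^2 + 2r + 2.
Then h(r+1) = h(r) + (4r + 4) = (2r^2 + 2r + 2) + (4r + 4) = 2r^2 + 6r + 6,
and 2·(r+1)^2 + 2·(r+1) + 2 = 2r^2 + 6r + 6.
By induction, h(n) = 2n^2 + 2n + 2 for all n ≥ 1.

h(n) = 2n^2 + 2n + 2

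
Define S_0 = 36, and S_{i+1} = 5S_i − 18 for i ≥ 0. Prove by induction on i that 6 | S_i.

Base case: S_0 = 36 = 6·6, so 6 | S_0.
Assume 6 | S_r, so S_r = 6t for some integer t.
Then S_{r+1} = 5S_r − 18 = 5·(6t) − 18 = 6(5t − 3), so 6 | S_{r+1}.
This completes the inductive step, so 6 | S_i for all i ≥ 0.

6 | S_i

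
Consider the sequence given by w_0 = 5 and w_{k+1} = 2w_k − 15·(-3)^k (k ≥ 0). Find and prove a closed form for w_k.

Claim: w_k = 2·2^k + 3·(-3)^k.

Base case: w_0 = 5, and 2·2^0 + 3·(-3)^0 = 2 + 3 = 5.
Assume w_j = 2·2^j + 3·(-3)^j for some j ≥ 0.
Then w_{j+1} = 2w_j − 15·(-3)^j = 2·(2·2^j + 3·(-3)^j) − 15·(-3)^j = 2·2^{j+1} + 6·(-3)^j − 15·(-3)^j = 2·2^{j+1} − 9·(-3)^j = 2·2^{j+1} + 3·(-3)^{j+1}.
By induction, w_k = 2·2^k + 3·(-3)^k for all k ≥ 0.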